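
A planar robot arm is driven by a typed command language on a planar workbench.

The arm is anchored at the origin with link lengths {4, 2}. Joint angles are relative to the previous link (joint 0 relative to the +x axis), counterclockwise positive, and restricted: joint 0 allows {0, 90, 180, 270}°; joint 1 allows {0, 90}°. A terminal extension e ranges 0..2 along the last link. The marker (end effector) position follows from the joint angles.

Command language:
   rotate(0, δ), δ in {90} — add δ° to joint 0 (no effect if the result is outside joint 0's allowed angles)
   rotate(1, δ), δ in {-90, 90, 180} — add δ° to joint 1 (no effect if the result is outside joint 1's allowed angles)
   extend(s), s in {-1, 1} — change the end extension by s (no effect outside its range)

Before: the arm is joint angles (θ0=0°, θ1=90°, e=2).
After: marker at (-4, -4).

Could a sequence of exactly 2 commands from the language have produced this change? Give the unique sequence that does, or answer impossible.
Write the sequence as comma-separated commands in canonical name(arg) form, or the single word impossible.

t0: joint angles (θ0=0°, θ1=90°, e=2)
step 1 (rotate(0, 90)): joint angles (θ0=90°, θ1=90°, e=2)
step 2 (rotate(0, 90)): joint angles (θ0=180°, θ1=90°, e=2)
no rival 2-sequence matches.

rotate(0, 90), rotate(0, 90)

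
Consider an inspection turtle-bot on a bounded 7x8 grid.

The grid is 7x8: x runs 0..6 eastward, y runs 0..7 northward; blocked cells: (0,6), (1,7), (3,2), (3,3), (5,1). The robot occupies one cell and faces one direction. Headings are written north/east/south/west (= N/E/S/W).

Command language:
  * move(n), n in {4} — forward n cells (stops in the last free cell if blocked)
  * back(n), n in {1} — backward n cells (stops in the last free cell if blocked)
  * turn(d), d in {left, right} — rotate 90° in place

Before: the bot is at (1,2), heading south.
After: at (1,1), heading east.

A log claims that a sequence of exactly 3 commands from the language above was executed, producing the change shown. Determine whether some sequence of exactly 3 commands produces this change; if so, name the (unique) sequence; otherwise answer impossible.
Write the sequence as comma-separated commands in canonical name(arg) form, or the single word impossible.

move(4), back(1), turn(left)

key: cell and facing (now E) both changed — the 3 commands mix motion and turning
begin: at (1,2), heading south
1. move(4) → at (1,0), heading south
2. back(1) → at (1,1), heading south
3. turn(left) → at (1,1), heading east
no rival 3-sequence matches.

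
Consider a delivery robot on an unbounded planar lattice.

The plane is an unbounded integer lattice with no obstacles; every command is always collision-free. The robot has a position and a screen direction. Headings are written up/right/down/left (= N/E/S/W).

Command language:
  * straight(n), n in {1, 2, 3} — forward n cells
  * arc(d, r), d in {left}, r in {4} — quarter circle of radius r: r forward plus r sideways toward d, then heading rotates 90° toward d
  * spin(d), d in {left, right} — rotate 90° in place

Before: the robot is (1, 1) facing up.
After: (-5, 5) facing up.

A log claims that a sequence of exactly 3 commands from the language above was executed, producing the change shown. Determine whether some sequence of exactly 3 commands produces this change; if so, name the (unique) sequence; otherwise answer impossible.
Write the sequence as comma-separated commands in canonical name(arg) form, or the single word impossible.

key: still facing N at the end — net rotation zero over 3 steps
from: (1, 1) facing up
[1] after arc(left, 4): (-3, 5) facing left
[2] after straight(2): (-5, 5) facing left
[3] after spin(right): (-5, 5) facing up
no rival 3-sequence matches.

arc(left, 4), straight(2), spin(right)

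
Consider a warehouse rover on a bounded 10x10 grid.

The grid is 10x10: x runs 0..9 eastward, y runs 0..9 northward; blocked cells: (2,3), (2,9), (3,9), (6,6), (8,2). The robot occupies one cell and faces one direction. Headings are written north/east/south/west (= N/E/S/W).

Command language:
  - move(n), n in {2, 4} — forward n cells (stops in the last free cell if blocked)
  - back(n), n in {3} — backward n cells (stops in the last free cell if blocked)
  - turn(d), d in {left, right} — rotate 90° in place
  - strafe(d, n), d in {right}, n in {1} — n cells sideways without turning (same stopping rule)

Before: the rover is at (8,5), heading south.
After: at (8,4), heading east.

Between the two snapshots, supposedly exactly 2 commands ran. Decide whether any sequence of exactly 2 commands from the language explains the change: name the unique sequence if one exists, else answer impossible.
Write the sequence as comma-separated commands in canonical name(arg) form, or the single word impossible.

key: order matters: swapping turn(left) and strafe(right, 1) lands elsewhere
t0: at (8,5), heading south
step 1 (turn(left)): at (8,5), heading east
step 2 (strafe(right, 1)): at (8,4), heading east
all 36 alternatives checked — unique.

turn(left), strafe(right, 1)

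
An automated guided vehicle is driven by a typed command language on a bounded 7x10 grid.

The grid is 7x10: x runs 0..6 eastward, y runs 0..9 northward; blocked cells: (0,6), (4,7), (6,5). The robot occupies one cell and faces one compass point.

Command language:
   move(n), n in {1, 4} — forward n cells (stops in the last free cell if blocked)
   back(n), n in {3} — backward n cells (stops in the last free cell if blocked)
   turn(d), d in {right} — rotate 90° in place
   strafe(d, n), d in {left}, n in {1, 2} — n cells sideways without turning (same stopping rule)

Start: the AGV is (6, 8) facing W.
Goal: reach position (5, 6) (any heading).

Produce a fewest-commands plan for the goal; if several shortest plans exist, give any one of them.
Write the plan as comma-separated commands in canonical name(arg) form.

strafe(left, 2), move(1)

initial: (6, 8) facing W
1. strafe(left, 2) → (6, 6) facing W
2. move(1) → (5, 6) facing W
no 1-step plan works, so 2 is optimal.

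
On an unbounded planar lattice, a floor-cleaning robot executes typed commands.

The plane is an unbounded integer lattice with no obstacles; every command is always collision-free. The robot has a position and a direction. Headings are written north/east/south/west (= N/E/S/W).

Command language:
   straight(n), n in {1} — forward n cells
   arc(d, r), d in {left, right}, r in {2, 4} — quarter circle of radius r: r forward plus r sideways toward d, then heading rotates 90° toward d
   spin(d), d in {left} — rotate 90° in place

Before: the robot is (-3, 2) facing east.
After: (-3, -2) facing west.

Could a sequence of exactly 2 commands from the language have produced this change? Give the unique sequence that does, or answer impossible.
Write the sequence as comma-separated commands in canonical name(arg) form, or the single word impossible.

key: cell and facing (now W) both changed — the 2 commands mix motion and turning
start: (-3, 2) facing east
[1] after arc(right, 2): (-1, 0) facing south
[2] after arc(right, 2): (-3, -2) facing west
no rival 2-sequence matches.

arc(right, 2), arc(right, 2)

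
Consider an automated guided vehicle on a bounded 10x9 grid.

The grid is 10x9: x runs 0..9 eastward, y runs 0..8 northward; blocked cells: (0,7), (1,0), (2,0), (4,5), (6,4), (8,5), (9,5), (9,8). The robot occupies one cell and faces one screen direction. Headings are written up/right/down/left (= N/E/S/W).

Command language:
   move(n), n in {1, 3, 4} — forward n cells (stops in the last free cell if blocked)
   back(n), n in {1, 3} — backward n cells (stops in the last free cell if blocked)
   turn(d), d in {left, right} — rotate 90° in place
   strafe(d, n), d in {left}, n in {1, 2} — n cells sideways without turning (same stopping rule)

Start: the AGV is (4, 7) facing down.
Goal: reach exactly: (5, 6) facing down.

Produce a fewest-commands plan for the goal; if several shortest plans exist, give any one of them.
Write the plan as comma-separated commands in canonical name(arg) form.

initial: (4, 7) facing down
1. strafe(left, 1) → (5, 7) facing down
2. move(1) → (5, 6) facing down
nothing shorter than 2 reaches the goal.

strafe(left, 1), move(1)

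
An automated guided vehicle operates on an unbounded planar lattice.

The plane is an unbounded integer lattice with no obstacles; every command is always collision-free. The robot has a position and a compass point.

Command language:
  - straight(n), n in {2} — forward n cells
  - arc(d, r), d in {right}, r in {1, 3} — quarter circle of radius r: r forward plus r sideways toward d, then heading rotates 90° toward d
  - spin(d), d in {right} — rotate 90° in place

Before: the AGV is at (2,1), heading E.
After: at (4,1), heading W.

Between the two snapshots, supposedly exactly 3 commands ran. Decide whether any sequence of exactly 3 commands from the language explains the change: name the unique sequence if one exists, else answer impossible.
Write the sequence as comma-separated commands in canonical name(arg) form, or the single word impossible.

straight(2), spin(right), spin(right)

key: order matters: swapping straight(2) and spin(right) lands elsewhere
start: at (2,1), heading E
t=1 straight(2) ⇒ at (4,1), heading E
t=2 spin(right) ⇒ at (4,1), heading S
t=3 spin(right) ⇒ at (4,1), heading W
no rival 3-sequence matches.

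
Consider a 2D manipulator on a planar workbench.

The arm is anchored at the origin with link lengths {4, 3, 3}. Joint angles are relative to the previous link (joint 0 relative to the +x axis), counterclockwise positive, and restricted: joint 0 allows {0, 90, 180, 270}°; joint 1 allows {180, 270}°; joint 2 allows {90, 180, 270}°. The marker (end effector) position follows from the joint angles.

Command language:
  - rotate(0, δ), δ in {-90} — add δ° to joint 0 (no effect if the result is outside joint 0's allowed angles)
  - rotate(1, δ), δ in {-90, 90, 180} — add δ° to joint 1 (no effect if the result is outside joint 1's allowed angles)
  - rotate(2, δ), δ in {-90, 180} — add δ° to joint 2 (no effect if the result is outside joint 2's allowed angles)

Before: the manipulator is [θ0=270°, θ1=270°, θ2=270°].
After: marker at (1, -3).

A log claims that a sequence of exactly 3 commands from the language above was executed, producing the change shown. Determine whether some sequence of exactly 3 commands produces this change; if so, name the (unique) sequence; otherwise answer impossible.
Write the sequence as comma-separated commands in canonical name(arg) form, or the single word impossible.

start: [θ0=270°, θ1=270°, θ2=270°]
1. rotate(0, -90) → [θ0=180°, θ1=270°, θ2=270°]
2. rotate(0, -90) → [θ0=90°, θ1=270°, θ2=270°]
3. rotate(0, -90) → [θ0=0°, θ1=270°, θ2=270°]
no rival 3-sequence matches.

rotate(0, -90), rotate(0, -90), rotate(0, -90)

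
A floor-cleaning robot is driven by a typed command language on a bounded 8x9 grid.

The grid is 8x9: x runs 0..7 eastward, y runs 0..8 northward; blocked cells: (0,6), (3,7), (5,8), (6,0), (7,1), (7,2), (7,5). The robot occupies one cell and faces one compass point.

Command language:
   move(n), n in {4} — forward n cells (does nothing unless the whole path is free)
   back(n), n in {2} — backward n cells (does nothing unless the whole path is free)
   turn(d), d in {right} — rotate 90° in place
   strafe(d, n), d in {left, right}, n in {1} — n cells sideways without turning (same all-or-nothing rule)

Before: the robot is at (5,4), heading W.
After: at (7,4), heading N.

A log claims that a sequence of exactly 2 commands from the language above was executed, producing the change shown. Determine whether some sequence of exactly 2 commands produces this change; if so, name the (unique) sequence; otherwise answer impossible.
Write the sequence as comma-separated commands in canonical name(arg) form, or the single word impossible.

back(2), turn(right)

key: order matters: swapping back(2) and turn(right) lands elsewhere
start: at (5,4), heading W
step 1 (back(2)): at (7,4), heading W
step 2 (turn(right)): at (7,4), heading N
no rival 2-sequence matches.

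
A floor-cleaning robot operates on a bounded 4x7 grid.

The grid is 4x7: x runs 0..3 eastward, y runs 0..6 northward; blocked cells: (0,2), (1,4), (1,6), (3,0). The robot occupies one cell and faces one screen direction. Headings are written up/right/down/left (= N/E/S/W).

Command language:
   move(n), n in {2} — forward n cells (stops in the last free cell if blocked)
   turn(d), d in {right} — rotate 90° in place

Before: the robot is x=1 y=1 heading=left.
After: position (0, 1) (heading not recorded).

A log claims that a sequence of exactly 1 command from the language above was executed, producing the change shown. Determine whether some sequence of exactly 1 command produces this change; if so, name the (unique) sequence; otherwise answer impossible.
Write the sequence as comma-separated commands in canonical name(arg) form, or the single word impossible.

key: move(2) runs into the grid edge before its full distance
initial: x=1 y=1 heading=left
1. move(2) → x=0 y=1 heading=left
uniquely the one of 2 1-step routes that fits.

move(2)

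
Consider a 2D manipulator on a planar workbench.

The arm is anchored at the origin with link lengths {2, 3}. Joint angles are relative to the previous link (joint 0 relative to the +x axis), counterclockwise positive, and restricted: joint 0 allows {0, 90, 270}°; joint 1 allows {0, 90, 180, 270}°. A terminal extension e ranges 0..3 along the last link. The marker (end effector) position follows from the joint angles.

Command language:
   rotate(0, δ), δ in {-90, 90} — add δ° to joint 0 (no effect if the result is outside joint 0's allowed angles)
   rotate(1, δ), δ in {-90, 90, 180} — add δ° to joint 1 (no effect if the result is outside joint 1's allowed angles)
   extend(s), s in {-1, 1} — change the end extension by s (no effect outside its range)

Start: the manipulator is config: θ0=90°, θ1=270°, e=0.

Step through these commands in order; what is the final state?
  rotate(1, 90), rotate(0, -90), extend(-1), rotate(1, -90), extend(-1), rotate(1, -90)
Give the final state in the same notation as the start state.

from: config: θ0=90°, θ1=270°, e=0
t=1 rotate(1, 90) ⇒ config: θ0=90°, θ1=0°, e=0
t=2 rotate(0, -90) ⇒ config: θ0=0°, θ1=0°, e=0
t=3 extend(-1) ⇒ config: θ0=0°, θ1=0°, e=0
t=4 rotate(1, -90) ⇒ config: θ0=0°, θ1=270°, e=0
t=5 extend(-1) ⇒ config: θ0=0°, θ1=270°, e=0
t=6 rotate(1, -90) ⇒ config: θ0=0°, θ1=180°, e=0

config: θ0=0°, θ1=180°, e=0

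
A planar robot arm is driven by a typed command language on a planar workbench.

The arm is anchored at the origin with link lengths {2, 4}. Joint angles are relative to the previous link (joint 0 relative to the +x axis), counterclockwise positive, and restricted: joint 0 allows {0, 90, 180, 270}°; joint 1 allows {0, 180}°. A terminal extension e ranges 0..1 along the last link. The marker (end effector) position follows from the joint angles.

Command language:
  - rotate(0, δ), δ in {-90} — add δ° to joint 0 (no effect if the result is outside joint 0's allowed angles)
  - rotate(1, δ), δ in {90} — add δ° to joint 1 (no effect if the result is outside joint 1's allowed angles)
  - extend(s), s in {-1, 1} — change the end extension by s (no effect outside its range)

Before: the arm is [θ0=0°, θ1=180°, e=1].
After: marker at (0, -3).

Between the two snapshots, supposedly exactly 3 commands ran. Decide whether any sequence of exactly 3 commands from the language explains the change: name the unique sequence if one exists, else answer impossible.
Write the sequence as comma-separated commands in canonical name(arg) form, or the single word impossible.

rotate(0, -90), rotate(0, -90), rotate(0, -90)

begin: [θ0=0°, θ1=180°, e=1]
t=1 rotate(0, -90) ⇒ [θ0=270°, θ1=180°, e=1]
t=2 rotate(0, -90) ⇒ [θ0=180°, θ1=180°, e=1]
t=3 rotate(0, -90) ⇒ [θ0=90°, θ1=180°, e=1]
all 64 alternatives checked — unique.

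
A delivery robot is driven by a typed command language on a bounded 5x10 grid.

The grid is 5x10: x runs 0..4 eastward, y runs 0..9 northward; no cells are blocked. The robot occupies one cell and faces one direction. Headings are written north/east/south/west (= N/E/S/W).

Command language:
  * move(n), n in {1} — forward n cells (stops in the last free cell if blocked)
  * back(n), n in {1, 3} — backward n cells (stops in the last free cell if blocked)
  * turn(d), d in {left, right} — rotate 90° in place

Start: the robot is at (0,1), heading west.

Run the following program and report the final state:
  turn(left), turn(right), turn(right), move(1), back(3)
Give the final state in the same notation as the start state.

start: at (0,1), heading west
t=1 turn(left) ⇒ at (0,1), heading south
t=2 turn(right) ⇒ at (0,1), heading west
t=3 turn(right) ⇒ at (0,1), heading north
t=4 move(1) ⇒ at (0,2), heading north
t=5 back(3) ⇒ at (0,0), heading north

at (0,0), heading north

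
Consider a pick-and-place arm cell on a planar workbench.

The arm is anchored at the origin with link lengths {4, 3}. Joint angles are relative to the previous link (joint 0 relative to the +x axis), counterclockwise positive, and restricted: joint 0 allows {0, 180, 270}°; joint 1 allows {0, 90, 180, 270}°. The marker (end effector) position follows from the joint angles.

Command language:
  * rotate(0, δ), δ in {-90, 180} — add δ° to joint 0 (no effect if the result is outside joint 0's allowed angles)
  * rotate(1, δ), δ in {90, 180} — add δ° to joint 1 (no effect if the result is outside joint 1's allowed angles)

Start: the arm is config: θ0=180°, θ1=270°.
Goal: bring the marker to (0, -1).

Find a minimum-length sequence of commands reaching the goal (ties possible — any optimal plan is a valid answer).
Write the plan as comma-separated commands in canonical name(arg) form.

rotate(1, 180), rotate(1, 90), rotate(0, 180), rotate(0, -90)

from: config: θ0=180°, θ1=270°
step 1 (rotate(1, 180)): config: θ0=180°, θ1=90°
step 2 (rotate(1, 90)): config: θ0=180°, θ1=180°
step 3 (rotate(0, 180)): config: θ0=0°, θ1=180°
step 4 (rotate(0, -90)): config: θ0=270°, θ1=180°
nothing shorter than 4 reaches the goal.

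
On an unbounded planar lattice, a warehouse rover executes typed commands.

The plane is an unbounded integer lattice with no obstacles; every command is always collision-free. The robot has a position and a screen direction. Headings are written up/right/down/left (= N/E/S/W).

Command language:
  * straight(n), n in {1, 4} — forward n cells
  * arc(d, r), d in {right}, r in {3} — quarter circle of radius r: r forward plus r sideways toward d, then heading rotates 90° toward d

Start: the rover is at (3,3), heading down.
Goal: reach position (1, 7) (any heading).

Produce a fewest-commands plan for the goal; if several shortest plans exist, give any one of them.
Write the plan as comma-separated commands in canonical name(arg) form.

arc(right, 3), arc(right, 3), straight(1), arc(right, 3), straight(1)

initial: at (3,3), heading down
step 1 (arc(right, 3)): at (0,0), heading left
step 2 (arc(right, 3)): at (-3,3), heading up
step 3 (straight(1)): at (-3,4), heading up
step 4 (arc(right, 3)): at (0,7), heading right
step 5 (straight(1)): at (1,7), heading right
minimal: 5 command(s), checked below 5.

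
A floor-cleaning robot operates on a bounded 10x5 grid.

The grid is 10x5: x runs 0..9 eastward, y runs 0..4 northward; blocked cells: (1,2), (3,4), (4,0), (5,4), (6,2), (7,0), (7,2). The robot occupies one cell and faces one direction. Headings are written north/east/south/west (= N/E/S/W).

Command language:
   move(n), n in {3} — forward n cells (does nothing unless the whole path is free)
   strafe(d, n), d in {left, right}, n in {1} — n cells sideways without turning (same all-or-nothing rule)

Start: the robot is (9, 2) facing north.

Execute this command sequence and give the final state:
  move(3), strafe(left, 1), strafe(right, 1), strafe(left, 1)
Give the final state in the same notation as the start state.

from: (9, 2) facing north
t=1 move(3) ⇒ (9, 2) facing north
t=2 strafe(left, 1) ⇒ (8, 2) facing north
t=3 strafe(right, 1) ⇒ (9, 2) facing north
t=4 strafe(left, 1) ⇒ (8, 2) facing north

(8, 2) facing north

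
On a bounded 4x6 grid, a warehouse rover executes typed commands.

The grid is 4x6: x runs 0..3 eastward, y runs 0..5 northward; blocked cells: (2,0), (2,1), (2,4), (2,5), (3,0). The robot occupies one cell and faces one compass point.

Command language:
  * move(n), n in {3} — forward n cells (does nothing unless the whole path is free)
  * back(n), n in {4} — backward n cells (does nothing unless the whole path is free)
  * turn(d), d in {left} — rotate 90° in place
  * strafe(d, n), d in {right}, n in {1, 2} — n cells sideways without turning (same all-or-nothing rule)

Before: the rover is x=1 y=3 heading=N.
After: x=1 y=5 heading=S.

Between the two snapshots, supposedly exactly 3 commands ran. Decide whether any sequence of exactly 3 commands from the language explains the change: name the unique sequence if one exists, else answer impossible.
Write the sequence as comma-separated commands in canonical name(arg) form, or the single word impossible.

key: cell and facing (now S) both changed — the 3 commands mix motion and turning
t0: x=1 y=3 heading=N
[1] after turn(left): x=1 y=3 heading=W
[2] after strafe(right, 2): x=1 y=5 heading=W
[3] after turn(left): x=1 y=5 heading=S
no rival 3-sequence matches.

turn(left), strafe(right, 2), turn(left)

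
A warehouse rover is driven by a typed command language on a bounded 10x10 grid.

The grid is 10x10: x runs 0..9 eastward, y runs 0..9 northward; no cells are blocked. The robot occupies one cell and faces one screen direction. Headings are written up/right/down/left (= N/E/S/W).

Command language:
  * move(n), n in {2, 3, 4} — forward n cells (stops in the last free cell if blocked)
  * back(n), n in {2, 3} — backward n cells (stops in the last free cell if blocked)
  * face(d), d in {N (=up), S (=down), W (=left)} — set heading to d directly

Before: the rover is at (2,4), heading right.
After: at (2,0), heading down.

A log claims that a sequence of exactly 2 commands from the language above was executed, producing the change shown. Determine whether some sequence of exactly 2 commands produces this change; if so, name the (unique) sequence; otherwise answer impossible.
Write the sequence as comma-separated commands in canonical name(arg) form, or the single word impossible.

face(S), move(4)

key: running move(4) before face(S) would end elsewhere — order is forced
initial: at (2,4), heading right
[1] after face(S): at (2,4), heading down
[2] after move(4): at (2,0), heading down
all 64 alternatives checked — unique.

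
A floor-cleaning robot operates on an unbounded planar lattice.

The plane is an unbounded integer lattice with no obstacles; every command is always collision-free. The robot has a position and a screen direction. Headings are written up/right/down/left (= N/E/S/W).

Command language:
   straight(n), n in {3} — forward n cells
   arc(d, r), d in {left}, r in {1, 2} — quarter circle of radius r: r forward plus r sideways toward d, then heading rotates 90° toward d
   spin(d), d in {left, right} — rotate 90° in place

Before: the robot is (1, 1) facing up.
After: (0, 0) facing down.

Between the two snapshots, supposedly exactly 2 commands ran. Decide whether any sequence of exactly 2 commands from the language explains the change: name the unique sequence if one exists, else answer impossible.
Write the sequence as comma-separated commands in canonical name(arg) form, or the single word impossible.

spin(left), arc(left, 1)

key: order matters: swapping spin(left) and arc(left, 1) lands elsewhere
initial: (1, 1) facing up
step 1 (spin(left)): (1, 1) facing left
step 2 (arc(left, 1)): (0, 0) facing down
no rival 2-sequence matches.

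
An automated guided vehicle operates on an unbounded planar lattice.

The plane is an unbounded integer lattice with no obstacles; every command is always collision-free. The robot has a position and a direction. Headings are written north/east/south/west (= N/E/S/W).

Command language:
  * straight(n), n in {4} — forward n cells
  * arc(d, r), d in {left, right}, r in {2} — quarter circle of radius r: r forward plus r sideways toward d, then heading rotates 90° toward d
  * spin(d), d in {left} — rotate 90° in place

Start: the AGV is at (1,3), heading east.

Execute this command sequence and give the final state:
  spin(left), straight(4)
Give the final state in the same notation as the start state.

at (1,7), heading north

from: at (1,3), heading east
1. spin(left) → at (1,3), heading north
2. straight(4) → at (1,7), heading north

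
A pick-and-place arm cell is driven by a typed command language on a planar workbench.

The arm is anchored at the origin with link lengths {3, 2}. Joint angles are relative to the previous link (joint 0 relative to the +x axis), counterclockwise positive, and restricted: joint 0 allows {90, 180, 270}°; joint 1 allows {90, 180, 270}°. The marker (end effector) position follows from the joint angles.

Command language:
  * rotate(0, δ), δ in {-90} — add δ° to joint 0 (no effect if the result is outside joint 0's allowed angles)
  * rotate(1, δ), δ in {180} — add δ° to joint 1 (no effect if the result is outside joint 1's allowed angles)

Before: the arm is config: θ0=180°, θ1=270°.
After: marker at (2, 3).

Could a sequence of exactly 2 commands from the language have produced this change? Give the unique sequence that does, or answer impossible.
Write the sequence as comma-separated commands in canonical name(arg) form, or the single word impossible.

t0: config: θ0=180°, θ1=270°
t=1 rotate(0, -90) ⇒ config: θ0=90°, θ1=270°
t=2 rotate(0, -90) ⇒ config: θ0=90°, θ1=270°
uniquely the one of 4 2-step routes that fits.

rotate(0, -90), rotate(0, -90)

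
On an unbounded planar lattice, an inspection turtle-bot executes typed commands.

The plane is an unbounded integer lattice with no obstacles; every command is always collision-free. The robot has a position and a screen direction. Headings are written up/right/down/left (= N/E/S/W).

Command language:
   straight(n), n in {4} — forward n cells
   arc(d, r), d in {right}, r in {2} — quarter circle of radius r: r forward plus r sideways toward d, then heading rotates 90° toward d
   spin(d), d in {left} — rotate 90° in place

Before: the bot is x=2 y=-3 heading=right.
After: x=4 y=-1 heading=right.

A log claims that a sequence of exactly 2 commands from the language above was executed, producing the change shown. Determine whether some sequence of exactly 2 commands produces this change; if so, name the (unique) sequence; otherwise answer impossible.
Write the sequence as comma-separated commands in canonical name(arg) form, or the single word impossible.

spin(left), arc(right, 2)

key: order matters: swapping spin(left) and arc(right, 2) lands elsewhere
t0: x=2 y=-3 heading=right
[1] after spin(left): x=2 y=-3 heading=up
[2] after arc(right, 2): x=4 y=-1 heading=right
all 9 alternatives checked — unique.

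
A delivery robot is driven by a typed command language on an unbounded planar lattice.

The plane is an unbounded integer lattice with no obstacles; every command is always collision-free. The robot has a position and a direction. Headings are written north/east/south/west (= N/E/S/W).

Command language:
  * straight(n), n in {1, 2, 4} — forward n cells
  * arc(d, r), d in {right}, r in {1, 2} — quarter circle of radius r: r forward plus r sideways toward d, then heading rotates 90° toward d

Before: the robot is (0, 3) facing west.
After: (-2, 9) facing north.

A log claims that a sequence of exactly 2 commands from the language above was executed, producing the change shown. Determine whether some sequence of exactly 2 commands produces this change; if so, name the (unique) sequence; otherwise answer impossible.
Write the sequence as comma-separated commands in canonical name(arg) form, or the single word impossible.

key: running straight(4) before arc(right, 2) would end elsewhere — order is forced
begin: (0, 3) facing west
1. arc(right, 2) → (-2, 5) facing north
2. straight(4) → (-2, 9) facing north
no other 2-command option fits: unique.

arc(right, 2), straight(4)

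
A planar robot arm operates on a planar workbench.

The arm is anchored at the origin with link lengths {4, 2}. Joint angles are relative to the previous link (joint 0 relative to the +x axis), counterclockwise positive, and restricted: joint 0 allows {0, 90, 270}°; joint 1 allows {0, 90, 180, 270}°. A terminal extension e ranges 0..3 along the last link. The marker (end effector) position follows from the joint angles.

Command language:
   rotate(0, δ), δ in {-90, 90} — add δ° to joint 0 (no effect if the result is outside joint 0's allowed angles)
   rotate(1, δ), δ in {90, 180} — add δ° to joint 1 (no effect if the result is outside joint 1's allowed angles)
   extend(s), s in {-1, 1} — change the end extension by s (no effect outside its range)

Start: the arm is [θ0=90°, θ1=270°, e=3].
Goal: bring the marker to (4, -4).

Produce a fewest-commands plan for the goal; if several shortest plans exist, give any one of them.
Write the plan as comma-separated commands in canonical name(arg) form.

extend(-1), rotate(0, -90)

start: [θ0=90°, θ1=270°, e=3]
1. extend(-1) → [θ0=90°, θ1=270°, e=2]
2. rotate(0, -90) → [θ0=0°, θ1=270°, e=2]
nothing shorter than 2 reaches the goal.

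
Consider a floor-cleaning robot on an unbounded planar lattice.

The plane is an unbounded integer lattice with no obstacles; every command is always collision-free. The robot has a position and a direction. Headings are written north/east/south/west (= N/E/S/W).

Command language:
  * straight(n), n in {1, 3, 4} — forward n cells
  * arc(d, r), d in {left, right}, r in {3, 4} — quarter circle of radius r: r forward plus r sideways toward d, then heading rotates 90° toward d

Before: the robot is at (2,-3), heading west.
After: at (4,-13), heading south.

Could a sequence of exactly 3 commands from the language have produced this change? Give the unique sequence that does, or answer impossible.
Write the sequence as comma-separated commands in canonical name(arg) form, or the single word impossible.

key: position moved to (4,-13) AND the heading swung to S — translation plus rotation needed
start: at (2,-3), heading west
1. arc(left, 4) → at (-2,-7), heading south
2. arc(left, 3) → at (1,-10), heading east
3. arc(right, 3) → at (4,-13), heading south
no other 3-command option fits: unique.

arc(left, 4), arc(left, 3), arc(right, 3)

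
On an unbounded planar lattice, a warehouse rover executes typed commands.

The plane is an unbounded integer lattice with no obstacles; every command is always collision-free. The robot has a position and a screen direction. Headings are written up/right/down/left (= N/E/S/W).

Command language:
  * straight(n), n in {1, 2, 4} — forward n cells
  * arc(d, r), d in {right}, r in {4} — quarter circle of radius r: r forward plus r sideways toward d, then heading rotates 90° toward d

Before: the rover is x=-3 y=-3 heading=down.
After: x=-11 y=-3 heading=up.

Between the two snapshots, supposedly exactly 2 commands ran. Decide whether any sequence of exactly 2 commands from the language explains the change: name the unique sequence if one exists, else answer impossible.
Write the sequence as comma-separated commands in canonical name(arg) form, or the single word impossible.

arc(right, 4), arc(right, 4)

key: position moved to (-11,-3) AND the heading swung to N — translation plus rotation needed
initial: x=-3 y=-3 heading=down
1. arc(right, 4) → x=-7 y=-7 heading=left
2. arc(right, 4) → x=-11 y=-3 heading=up
no other 2-command option fits: unique.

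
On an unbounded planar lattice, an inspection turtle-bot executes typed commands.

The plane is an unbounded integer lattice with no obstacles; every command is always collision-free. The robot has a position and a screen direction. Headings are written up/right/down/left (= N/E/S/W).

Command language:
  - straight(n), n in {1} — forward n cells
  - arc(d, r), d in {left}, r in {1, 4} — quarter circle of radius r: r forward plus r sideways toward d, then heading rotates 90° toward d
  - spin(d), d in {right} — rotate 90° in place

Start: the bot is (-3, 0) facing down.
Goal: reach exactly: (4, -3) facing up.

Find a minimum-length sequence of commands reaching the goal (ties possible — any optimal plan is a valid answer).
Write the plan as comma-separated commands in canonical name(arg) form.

initial: (-3, 0) facing down
1. arc(left, 4) → (1, -4) facing right
2. straight(1) → (2, -4) facing right
3. straight(1) → (3, -4) facing right
4. arc(left, 1) → (4, -3) facing up
minimal: 4 command(s), checked below 4.

arc(left, 4), straight(1), straight(1), arc(left, 1)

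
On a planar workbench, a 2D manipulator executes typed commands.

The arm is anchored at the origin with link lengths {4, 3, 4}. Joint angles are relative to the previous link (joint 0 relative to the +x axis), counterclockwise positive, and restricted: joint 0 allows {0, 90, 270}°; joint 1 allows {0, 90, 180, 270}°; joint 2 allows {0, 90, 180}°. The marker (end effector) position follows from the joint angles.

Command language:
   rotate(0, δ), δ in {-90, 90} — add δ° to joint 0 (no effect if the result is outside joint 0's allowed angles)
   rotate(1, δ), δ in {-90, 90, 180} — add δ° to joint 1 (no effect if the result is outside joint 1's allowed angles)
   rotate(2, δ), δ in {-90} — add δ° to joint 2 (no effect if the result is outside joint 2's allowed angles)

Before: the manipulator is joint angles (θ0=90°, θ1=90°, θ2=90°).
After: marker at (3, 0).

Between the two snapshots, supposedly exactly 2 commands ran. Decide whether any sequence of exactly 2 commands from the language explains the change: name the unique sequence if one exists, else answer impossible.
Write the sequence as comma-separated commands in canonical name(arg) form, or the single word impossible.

rotate(0, -90), rotate(0, -90)

initial: joint angles (θ0=90°, θ1=90°, θ2=90°)
step 1 (rotate(0, -90)): joint angles (θ0=0°, θ1=90°, θ2=90°)
step 2 (rotate(0, -90)): joint angles (θ0=270°, θ1=90°, θ2=90°)
all 36 alternatives checked — unique.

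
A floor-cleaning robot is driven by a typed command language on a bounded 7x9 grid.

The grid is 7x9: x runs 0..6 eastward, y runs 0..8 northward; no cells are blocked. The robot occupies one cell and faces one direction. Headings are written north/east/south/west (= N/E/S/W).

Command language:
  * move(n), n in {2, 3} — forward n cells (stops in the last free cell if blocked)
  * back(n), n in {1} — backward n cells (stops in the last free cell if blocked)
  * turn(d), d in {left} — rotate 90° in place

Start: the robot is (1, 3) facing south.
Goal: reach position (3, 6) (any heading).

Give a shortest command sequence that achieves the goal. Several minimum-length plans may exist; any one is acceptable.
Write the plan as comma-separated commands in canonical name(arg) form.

turn(left), move(2), turn(left), move(3)

start: (1, 3) facing south
step 1 (turn(left)): (1, 3) facing east
step 2 (move(2)): (3, 3) facing east
step 3 (turn(left)): (3, 3) facing north
step 4 (move(3)): (3, 6) facing north
nothing shorter than 4 reaches the goal.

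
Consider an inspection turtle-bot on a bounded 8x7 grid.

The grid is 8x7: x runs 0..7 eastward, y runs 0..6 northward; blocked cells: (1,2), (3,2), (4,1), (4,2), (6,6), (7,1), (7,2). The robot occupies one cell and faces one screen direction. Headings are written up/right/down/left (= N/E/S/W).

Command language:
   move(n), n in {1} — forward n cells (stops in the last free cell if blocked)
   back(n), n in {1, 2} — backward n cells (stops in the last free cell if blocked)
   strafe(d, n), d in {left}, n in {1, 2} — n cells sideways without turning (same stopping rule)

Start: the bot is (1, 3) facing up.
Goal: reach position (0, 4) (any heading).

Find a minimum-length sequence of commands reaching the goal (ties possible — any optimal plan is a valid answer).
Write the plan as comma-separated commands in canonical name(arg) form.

start: (1, 3) facing up
[1] after move(1): (1, 4) facing up
[2] after strafe(left, 1): (0, 4) facing up
shorter routes all fall short; 2 is best.

move(1), strafe(left, 1)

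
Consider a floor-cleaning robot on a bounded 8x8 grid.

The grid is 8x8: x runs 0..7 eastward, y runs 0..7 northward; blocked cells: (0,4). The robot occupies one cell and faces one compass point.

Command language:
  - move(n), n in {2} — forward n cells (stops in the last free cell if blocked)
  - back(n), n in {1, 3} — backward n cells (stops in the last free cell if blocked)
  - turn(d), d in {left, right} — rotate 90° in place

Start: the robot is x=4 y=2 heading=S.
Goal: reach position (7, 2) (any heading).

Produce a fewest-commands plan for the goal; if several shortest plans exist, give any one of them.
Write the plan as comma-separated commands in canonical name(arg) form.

t0: x=4 y=2 heading=S
step 1 (turn(right)): x=4 y=2 heading=W
step 2 (back(3)): x=7 y=2 heading=W
nothing shorter than 2 reaches the goal.

turn(right), back(3)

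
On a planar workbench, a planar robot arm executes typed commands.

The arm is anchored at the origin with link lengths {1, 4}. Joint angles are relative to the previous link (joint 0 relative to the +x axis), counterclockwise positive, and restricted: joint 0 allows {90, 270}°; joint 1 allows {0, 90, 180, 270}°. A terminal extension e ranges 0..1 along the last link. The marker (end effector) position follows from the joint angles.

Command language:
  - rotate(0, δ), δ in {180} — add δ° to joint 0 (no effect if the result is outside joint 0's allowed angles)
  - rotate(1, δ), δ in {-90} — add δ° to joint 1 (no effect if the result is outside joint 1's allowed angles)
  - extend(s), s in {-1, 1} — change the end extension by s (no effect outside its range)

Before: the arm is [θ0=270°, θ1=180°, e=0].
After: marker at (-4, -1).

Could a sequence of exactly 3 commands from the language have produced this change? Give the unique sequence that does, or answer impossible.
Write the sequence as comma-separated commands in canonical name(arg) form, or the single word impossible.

t0: [θ0=270°, θ1=180°, e=0]
1. rotate(1, -90) → [θ0=270°, θ1=90°, e=0]
2. rotate(1, -90) → [θ0=270°, θ1=0°, e=0]
3. rotate(1, -90) → [θ0=270°, θ1=270°, e=0]
all 64 alternatives checked — unique.

rotate(1, -90), rotate(1, -90), rotate(1, -90)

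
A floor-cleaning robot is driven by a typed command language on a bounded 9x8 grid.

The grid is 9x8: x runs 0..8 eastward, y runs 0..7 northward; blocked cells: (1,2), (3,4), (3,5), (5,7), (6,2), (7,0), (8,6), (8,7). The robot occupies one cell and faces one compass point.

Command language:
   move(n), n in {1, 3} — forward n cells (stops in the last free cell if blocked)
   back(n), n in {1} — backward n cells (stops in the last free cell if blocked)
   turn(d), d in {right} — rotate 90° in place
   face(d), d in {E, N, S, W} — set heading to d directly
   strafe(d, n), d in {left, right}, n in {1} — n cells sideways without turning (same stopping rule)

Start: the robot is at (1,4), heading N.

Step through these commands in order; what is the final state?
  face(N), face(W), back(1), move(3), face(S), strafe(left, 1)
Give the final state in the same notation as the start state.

begin: at (1,4), heading N
step 1 (face(N)): at (1,4), heading N
step 2 (face(W)): at (1,4), heading W
step 3 (back(1)): at (2,4), heading W
step 4 (move(3)): at (0,4), heading W
step 5 (face(S)): at (0,4), heading S
step 6 (strafe(left, 1)): at (1,4), heading S

at (1,4), heading S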